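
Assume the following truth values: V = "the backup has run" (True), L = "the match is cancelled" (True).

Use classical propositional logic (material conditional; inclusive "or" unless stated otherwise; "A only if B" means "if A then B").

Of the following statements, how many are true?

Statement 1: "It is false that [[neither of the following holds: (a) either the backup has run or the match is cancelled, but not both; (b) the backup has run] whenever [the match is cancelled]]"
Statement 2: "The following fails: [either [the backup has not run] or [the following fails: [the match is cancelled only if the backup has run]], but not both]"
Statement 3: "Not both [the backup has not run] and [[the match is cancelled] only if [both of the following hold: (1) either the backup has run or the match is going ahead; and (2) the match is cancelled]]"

Statement 1: Parsed as not (L -> ((V xor L) nor V))

V xor L = True xor True = False
(V xor L) nor V = False nor True = False
L -> ((V xor L) nor V) = True -> False = False
not (L -> ((V xor L) nor V)) = not False = True
Thus Statement 1 is true.

Statement 2: Formalization: not (not V xor not (L -> V))

not V = not True = False
L -> V = True -> True = True
not (L -> V) = not True = False
not V xor not (L -> V) = False xor False = False
not (not V xor not (L -> V)) = not False = True
Thus Statement 2 is true.

Statement 3: In symbols: not V nand (L -> ((V or not L) and L))

not V = not True = False
not L = not True = False
V or not L = True or False = True
(V or not L) and L = True and True = True
L -> ((V or not L) and L) = True -> True = True
not V nand (L -> ((V or not L) and L)) = False nand True = True
So Statement 3 is true.

Count: 3.

3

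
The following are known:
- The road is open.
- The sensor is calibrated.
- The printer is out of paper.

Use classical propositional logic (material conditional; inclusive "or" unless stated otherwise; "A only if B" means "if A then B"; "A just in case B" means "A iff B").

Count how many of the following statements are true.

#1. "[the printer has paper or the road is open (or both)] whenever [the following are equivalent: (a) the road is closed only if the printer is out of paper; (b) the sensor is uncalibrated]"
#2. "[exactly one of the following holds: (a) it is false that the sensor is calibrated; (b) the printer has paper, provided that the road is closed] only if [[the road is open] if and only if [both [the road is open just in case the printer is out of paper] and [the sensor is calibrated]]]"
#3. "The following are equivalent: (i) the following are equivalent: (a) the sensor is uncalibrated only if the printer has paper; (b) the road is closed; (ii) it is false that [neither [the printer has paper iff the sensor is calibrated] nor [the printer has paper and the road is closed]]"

3

Let V = "the road is closed" (F), K = "the printer has paper" (F), L = "the sensor is calibrated" (T).

#1: In symbols: ((V -> ~K) <-> ~L) -> (K | ~V)

~K = ~F = T
V -> ~K = F -> T = T
~L = ~T = F
(V -> ~K) <-> ~L = T <-> F = F
~V = ~F = T
K | ~V = F | T = T
((V -> ~K) <-> ~L) -> (K | ~V) = F -> T = T
Thus #1 is true.

#2: This is (~L xor (V -> K)) -> (~V <-> ((~V <-> ~K) & L)).

~L = ~T = F
V -> K = F -> F = T
~L xor (V -> K) = F xor T = T
~V = ~F = T
~V = ~F = T
~K = ~F = T
~V <-> ~K = T <-> T = T
(~V <-> ~K) & L = T & T = T
~V <-> ((~V <-> ~K) & L) = T <-> T = T
(~L xor (V -> K)) -> (~V <-> ((~V <-> ~K) & L)) = T -> T = T
Thus #2 is true.

#3: Parsed as ((~L -> K) <-> V) <-> ~((K <-> L) nor (K & V))

~L = ~T = F
~L -> K = F -> F = T
(~L -> K) <-> V = T <-> F = F
K <-> L = F <-> T = F
K & V = F & F = F
(K <-> L) nor (K & V) = F nor F = T
~((K <-> L) nor (K & V)) = ~T = F
((~L -> K) <-> V) <-> ~((K <-> L) nor (K & V)) = F <-> F = T
So #3 is true.

Count: 3.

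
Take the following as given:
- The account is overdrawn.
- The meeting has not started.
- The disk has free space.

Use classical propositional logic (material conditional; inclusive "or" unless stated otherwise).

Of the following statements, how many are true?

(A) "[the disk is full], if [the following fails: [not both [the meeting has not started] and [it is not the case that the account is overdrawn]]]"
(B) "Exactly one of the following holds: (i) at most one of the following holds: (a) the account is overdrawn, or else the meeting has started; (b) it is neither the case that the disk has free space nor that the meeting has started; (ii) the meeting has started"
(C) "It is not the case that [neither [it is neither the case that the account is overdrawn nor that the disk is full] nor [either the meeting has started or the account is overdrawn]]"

Let G = "the meeting has started" (F), L = "the account is overdrawn" (T), H = "the disk is full" (F).

(A): Formalization: ~(~G nand ~L) -> H

~G = ~F = T
~L = ~T = F
~G nand ~L = T nand F = T
~(~G nand ~L) = ~T = F
~(~G nand ~L) -> H = F -> F = T
So (A) is true.

(B): Formalization: ((L | G) nand (~H nor G)) xor G

L | G = T | F = T
~H = ~F = T
~H nor G = T nor F = F
(L | G) nand (~H nor G) = T nand F = T
((L | G) nand (~H nor G)) xor G = T xor F = T
So (B) is true.

(C): In symbols: ~((L nor H) nor (G | L))

L nor H = T nor F = F
G | L = F | T = T
(L nor H) nor (G | L) = F nor T = F
~((L nor H) nor (G | L)) = ~F = T
So (C) is true.

True statements: 3.

3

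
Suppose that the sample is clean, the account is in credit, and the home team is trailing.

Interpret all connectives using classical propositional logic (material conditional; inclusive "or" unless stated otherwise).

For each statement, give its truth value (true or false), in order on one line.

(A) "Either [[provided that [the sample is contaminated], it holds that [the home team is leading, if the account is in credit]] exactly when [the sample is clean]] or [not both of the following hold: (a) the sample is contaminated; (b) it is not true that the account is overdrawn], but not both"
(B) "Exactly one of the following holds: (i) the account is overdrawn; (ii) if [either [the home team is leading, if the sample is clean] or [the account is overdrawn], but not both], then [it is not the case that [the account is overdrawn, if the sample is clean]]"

Let M = "the sample is contaminated" (F), P = "the account is overdrawn" (F), R = "the home team is leading" (F).

(A): Formalization: ((M -> (~P -> R)) <-> ~M) xor (M nand ~P)

~P = ~F = T
~P -> R = T -> F = F
M -> (~P -> R) = F -> F = T
~M = ~F = T
(M -> (~P -> R)) <-> ~M = T <-> T = T
~P = ~F = T
M nand ~P = F nand T = T
((M -> (~P -> R)) <-> ~M) xor (M nand ~P) = T xor T = F
Thus (A) is false.

(B): Parsed as P xor (((~M -> R) xor P) -> ~(~M -> P))

~M = ~F = T
~M -> R = T -> F = F
(~M -> R) xor P = F xor F = F
~M = ~F = T
~M -> P = T -> F = F
~(~M -> P) = ~F = T
((~M -> R) xor P) -> ~(~M -> P) = F -> T = T
P xor (((~M -> R) xor P) -> ~(~M -> P)) = F xor T = T
Thus (B) is true.

(A) false, (B) true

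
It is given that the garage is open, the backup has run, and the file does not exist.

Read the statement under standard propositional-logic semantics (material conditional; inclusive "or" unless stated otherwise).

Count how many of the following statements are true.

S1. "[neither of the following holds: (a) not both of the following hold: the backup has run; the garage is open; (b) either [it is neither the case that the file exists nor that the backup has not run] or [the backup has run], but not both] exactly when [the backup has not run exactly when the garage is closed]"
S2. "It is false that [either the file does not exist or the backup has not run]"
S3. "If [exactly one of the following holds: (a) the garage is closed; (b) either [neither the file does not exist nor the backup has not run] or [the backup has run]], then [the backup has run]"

2

Let Q = "the backup has run" (True), P = "the garage is closed" (False), R = "the file exists" (False).

S1: In symbols: ((Q nand not P) nor ((R nor not Q) xor Q)) iff (not Q iff P)

not P = not False = True
Q nand not P = True nand True = False
not Q = not True = False
R nor not Q = False nor False = True
(R nor not Q) xor Q = True xor True = False
(Q nand not P) nor ((R nor not Q) xor Q) = False nor False = True
not Q = not True = False
not Q iff P = False iff False = True
((Q nand not P) nor ((R nor not Q) xor Q)) iff (not Q iff P) = True iff True = True
So S1 is true.

S2: Formalization: not (not R or not Q)

not R = not False = True
not Q = not True = False
not R or not Q = True or False = True
not (not R or not Q) = not True = False
Hence S2 is false.

S3: Formalization: (P xor ((not R nor not Q) or Q)) -> Q

not R = not False = True
not Q = not True = False
not R nor not Q = True nor False = False
(not R nor not Q) or Q = False or True = True
P xor ((not R nor not Q) or Q) = False xor True = True
(P xor ((not R nor not Q) or Q)) -> Q = True -> True = True
Thus S3 is true.

Count: 2.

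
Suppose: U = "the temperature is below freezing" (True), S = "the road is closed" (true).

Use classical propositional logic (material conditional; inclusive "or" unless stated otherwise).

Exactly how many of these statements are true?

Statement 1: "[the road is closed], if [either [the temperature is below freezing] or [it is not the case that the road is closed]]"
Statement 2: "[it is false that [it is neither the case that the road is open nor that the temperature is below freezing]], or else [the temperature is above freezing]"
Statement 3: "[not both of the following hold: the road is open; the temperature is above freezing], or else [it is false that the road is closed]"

3

Statement 1: This is (U ∨ ¬S) → S.

¬S = ¬T = F
U ∨ ¬S = T ∨ F = T
(U ∨ ¬S) → S = T → T = T
Thus Statement 1 is true.

Statement 2: This is ¬(¬S ↓ U) ∨ ¬U.

¬S = ¬T = F
¬S ↓ U = F ↓ T = F
¬(¬S ↓ U) = ¬F = T
¬U = ¬T = F
¬(¬S ↓ U) ∨ ¬U = T ∨ F = T
So Statement 2 is true.

Statement 3: In symbols: (¬S ↑ ¬U) ∨ ¬S

¬S = ¬T = F
¬U = ¬T = F
¬S ↑ ¬U = F ↑ F = T
¬S = ¬T = F
(¬S ↑ ¬U) ∨ ¬S = T ∨ F = T
Hence Statement 3 is true.

Count: 3.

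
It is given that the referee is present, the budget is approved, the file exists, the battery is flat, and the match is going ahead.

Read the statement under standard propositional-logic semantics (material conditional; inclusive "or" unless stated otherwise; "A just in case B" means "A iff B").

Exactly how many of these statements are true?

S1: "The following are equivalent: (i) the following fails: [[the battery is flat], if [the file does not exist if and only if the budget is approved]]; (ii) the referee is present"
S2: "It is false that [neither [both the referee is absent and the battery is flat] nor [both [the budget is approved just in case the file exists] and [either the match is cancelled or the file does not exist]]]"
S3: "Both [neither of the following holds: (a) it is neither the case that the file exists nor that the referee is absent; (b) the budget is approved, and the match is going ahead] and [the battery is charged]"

0

Let K = "the file exists" (True), N = "the budget is approved" (True), W = "the battery is charged" (False), L = "the referee is present" (True), R = "the match is cancelled" (False).

S1: Parsed as not ((not K iff N) -> not W) iff L

not K = not True = False
not K iff N = False iff True = False
not W = not False = True
(not K iff N) -> not W = False -> True = True
not ((not K iff N) -> not W) = not True = False
not ((not K iff N) -> not W) iff L = False iff True = False
Thus S1 is false.

S2: In symbols: not ((not L and not W) nor ((N iff K) and (R or not K)))

not L = not True = False
not W = not False = True
not L and not W = False and True = False
N iff K = True iff True = True
not K = not True = False
R or not K = False or False = False
(N iff K) and (R or not K) = True and False = False
(not L and not W) nor ((N iff K) and (R or not K)) = False nor False = True
not ((not L and not W) nor ((N iff K) and (R or not K))) = not True = False
Thus S2 is false.

S3: In symbols: ((K nor not L) nor (N and not R)) and W

not L = not True = False
K nor not L = True nor False = False
not R = not False = True
N and not R = True and True = True
(K nor not L) nor (N and not R) = False nor True = False
((K nor not L) nor (N and not R)) and W = False and False = False
Thus S3 is false.

True statements: 0 (none).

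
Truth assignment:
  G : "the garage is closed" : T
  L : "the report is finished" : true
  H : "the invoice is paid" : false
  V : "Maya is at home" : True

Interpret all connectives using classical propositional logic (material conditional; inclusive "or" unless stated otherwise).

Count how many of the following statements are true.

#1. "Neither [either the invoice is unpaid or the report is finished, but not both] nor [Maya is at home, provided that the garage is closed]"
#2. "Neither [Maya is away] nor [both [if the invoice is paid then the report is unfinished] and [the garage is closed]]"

#1: This is (¬H ⊕ L) ↓ (G → V).

¬H = ¬F = T
¬H ⊕ L = T ⊕ T = F
G → V = T → T = T
(¬H ⊕ L) ↓ (G → V) = F ↓ T = F
So #1 is false.

#2: In symbols: ¬V ↓ ((H → ¬L) ∧ G)

¬V = ¬T = F
¬L = ¬T = F
H → ¬L = F → F = T
(H → ¬L) ∧ G = T ∧ T = T
¬V ↓ ((H → ¬L) ∧ G) = F ↓ T = F
Thus #2 is false.

0 of the 2 statements are true (none).

0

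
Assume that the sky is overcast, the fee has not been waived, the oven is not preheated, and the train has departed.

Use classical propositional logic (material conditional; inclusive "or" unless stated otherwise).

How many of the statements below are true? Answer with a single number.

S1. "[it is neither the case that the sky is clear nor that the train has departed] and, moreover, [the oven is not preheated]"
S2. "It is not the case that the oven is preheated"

1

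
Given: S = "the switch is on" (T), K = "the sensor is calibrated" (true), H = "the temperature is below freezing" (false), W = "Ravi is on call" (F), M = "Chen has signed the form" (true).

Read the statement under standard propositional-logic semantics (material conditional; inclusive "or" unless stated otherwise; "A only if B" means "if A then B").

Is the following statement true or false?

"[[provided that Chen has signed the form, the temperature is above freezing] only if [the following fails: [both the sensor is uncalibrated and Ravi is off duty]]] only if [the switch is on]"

Values: M=T, H=F, K=T, W=F, S=T.
Parsed as ((M -> ~H) -> ~(~K & ~W)) -> S

~H = ~F = T
M -> ~H = T -> T = T
~K = ~T = F
~W = ~F = T
~K & ~W = F & T = F
~(~K & ~W) = ~F = T
(M -> ~H) -> ~(~K & ~W) = T -> T = T
((M -> ~H) -> ~(~K & ~W)) -> S = T -> T = T

True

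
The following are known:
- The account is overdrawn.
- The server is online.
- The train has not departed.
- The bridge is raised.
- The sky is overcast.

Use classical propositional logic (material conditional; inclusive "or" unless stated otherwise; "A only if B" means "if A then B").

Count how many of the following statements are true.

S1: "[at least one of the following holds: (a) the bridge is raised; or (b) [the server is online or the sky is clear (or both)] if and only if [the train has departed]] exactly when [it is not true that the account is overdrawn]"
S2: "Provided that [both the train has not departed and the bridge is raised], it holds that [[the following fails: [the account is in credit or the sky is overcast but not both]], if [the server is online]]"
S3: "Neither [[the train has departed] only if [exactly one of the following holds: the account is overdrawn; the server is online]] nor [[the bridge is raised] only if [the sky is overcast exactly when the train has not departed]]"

0

Let S = "the bridge is raised" (T), Q = "the server is online" (T), U = "the sky is overcast" (T), R = "the train has departed" (F), P = "the account is overdrawn" (T).

S1: In symbols: (S ∨ ((Q ∨ ¬U) ↔ R)) ↔ ¬P

¬U = ¬T = F
Q ∨ ¬U = T ∨ F = T
(Q ∨ ¬U) ↔ R = T ↔ F = F
S ∨ ((Q ∨ ¬U) ↔ R) = T ∨ F = T
¬P = ¬T = F
(S ∨ ((Q ∨ ¬U) ↔ R)) ↔ ¬P = T ↔ F = F
Hence S1 is false.

S2: This is (¬R ∧ S) → (Q → ¬(¬P ⊕ U)).

¬R = ¬F = T
¬R ∧ S = T ∧ T = T
¬P = ¬T = F
¬P ⊕ U = F ⊕ T = T
¬(¬P ⊕ U) = ¬T = F
Q → ¬(¬P ⊕ U) = T → F = F
(¬R ∧ S) → (Q → ¬(¬P ⊕ U)) = T → F = F
So S2 is false.

S3: In symbols: (R → (P ⊕ Q)) ↓ (S → (U ↔ ¬R))

P ⊕ Q = T ⊕ T = F
R → (P ⊕ Q) = F → F = T
¬R = ¬F = T
U ↔ ¬R = T ↔ T = T
S → (U ↔ ¬R) = T → T = T
(R → (P ⊕ Q)) ↓ (S → (U ↔ ¬R)) = T ↓ T = F
So S3 is false.

0 of the 3 statements are true (none).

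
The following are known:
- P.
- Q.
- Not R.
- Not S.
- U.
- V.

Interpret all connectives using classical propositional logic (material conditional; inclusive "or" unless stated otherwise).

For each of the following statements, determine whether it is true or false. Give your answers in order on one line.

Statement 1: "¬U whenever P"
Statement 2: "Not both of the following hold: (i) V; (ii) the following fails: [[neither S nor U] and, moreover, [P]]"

Statement 1: In symbols: P -> ~U

~U = ~T = F
P -> ~U = T -> F = F
Hence Statement 1 is false.

Statement 2: Formalization: V nand ~((S nor U) & P)

S nor U = F nor T = F
(S nor U) & P = F & T = F
~((S nor U) & P) = ~F = T
V nand ~((S nor U) & P) = T nand T = F
Hence Statement 2 is false.

Statement 1 False; Statement 2 False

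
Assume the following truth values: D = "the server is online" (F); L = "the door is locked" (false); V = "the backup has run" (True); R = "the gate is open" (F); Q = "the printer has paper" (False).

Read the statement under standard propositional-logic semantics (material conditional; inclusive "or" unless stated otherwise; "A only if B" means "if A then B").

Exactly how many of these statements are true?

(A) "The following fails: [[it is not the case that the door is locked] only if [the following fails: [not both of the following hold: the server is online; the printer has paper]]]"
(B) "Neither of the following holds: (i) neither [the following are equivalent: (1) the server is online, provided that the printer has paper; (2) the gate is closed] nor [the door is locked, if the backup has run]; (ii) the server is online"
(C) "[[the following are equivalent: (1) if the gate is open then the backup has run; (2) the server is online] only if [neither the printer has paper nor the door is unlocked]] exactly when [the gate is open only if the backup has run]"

3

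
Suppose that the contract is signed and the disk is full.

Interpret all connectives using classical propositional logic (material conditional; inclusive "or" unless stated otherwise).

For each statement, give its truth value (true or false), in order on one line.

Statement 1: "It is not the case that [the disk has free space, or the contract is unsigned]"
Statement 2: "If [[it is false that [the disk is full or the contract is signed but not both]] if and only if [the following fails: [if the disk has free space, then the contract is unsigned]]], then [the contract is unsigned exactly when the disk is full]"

Let M = "the disk is full" (True), G = "the contract is signed" (True).

Statement 1: Parsed as not (not M or not G)

not M = not True = False
not G = not True = False
not M or not G = False or False = False
not (not M or not G) = not False = True
Hence Statement 1 is true.

Statement 2: In symbols: (not (M xor G) iff not (not M -> not G)) -> (not G iff M)

M xor G = True xor True = False
not (M xor G) = not False = True
not M = not True = False
not G = not True = False
not M -> not G = False -> False = True
not (not M -> not G) = not True = False
not (M xor G) iff not (not M -> not G) = True iff False = False
not G = not True = False
not G iff M = False iff True = False
(not (M xor G) iff not (not M -> not G)) -> (not G iff M) = False -> False = True
So Statement 2 is true.

Statement 1 true; Statement 2 true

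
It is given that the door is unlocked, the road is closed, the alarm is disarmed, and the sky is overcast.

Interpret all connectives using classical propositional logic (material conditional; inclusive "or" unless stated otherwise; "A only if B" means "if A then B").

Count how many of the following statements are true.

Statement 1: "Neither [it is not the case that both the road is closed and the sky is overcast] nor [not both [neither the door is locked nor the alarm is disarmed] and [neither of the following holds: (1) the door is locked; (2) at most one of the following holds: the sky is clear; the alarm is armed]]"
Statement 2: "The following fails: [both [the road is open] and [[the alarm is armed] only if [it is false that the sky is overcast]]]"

1

Let K = "the road is closed" (T), S = "the sky is overcast" (T), G = "the door is locked" (F), Q = "the alarm is armed" (F).

Statement 1: In symbols: (K nand S) nor ((G nor ~Q) nand (G nor (~S nand Q)))

K nand S = T nand T = F
~Q = ~F = T
G nor ~Q = F nor T = F
~S = ~T = F
~S nand Q = F nand F = T
G nor (~S nand Q) = F nor T = F
(G nor ~Q) nand (G nor (~S nand Q)) = F nand F = T
(K nand S) nor ((G nor ~Q) nand (G nor (~S nand Q))) = F nor T = F
Hence Statement 1 is false.

Statement 2: Parsed as ~(~K & (Q -> ~S))

~K = ~T = F
~S = ~T = F
Q -> ~S = F -> F = T
~K & (Q -> ~S) = F & T = F
~(~K & (Q -> ~S)) = ~F = T
So Statement 2 is true.

Count: 1.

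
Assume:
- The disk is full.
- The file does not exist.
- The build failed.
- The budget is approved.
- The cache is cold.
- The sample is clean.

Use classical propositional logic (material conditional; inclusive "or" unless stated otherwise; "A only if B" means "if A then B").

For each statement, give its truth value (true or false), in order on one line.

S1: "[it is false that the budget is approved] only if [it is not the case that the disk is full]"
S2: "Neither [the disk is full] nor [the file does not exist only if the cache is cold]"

S1 true, S2 false

Let S = "the budget is approved" (T), P = "the disk is full" (T), Q = "the file exists" (F), U = "the cache is warm" (F).

S1: Parsed as ¬S → ¬P

¬S = ¬T = F
¬P = ¬T = F
¬S → ¬P = F → F = T
Thus S1 is true.

S2: In symbols: P ↓ (¬Q → ¬U)

¬Q = ¬F = T
¬U = ¬F = T
¬Q → ¬U = T → T = T
P ↓ (¬Q → ¬U) = T ↓ T = F
So S2 is false.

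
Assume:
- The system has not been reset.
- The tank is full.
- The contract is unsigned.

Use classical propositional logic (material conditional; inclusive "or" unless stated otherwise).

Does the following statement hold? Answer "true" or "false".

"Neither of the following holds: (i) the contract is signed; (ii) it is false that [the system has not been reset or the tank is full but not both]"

Let R = "the contract is signed" (False), P = "the system has been reset" (False), Q = "the tank is full" (True).
This is R nor not (not P xor Q).

not P = not False = True
not P xor Q = True xor True = False
not (not P xor Q) = not False = True
R nor not (not P xor Q) = False nor True = False

False.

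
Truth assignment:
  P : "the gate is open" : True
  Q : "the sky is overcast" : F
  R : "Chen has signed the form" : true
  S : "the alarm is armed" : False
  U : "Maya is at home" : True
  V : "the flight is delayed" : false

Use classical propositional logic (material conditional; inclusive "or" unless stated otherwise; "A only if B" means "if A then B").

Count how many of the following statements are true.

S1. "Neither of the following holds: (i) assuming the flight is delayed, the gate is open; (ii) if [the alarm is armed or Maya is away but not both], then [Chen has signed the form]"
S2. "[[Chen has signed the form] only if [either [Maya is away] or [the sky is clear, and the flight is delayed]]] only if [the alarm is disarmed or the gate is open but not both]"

S1: In symbols: (V -> P) nor ((S xor not U) -> R)

V -> P = False -> True = True
not U = not True = False
S xor not U = False xor False = False
(S xor not U) -> R = False -> True = True
(V -> P) nor ((S xor not U) -> R) = True nor True = False
Thus S1 is false.

S2: In symbols: (R -> (not U or (not Q and V))) -> (not S xor P)

not U = not True = False
not Q = not False = True
not Q and V = True and False = False
not U or (not Q and V) = False or False = False
R -> (not U or (not Q and V)) = True -> False = False
not S = not False = True
not S xor P = True xor True = False
(R -> (not U or (not Q and V))) -> (not S xor P) = False -> False = True
Hence S2 is true.

Count: 1.

1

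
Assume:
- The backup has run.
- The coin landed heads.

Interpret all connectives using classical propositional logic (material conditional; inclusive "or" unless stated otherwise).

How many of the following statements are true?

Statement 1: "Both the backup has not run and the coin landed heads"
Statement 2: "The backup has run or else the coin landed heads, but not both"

0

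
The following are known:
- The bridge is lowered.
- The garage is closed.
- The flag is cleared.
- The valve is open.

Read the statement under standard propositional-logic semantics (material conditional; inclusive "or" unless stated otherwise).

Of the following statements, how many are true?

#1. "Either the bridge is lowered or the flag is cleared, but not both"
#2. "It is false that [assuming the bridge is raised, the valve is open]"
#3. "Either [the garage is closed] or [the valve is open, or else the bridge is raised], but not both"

Let P = "the bridge is raised" (False), R = "the flag is set" (False), S = "the valve is open" (True), Q = "the garage is closed" (True).

#1: In symbols: not P xor not R

not P = not False = True
not R = not False = True
not P xor not R = True xor True = False
Thus #1 is false.

#2: In symbols: not (P -> S)

P -> S = False -> True = True
not (P -> S) = not True = False
So #2 is false.

#3: Parsed as Q xor (S or P)

S or P = True or False = True
Q xor (S or P) = True xor True = False
Hence #3 is false.

True statements: 0 (none).

0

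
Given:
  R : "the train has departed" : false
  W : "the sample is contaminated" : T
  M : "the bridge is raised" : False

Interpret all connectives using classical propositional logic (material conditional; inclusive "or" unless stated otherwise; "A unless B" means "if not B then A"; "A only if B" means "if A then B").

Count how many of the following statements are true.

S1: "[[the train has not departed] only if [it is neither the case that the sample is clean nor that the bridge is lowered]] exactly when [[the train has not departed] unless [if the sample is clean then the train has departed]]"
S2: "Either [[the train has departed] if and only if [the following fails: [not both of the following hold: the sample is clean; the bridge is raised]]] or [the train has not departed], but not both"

0

S1: This is (¬R → (¬W ↓ ¬M)) ↔ (¬R ∨ (¬W → R)).

¬R = ¬F = T
¬W = ¬T = F
¬M = ¬F = T
¬W ↓ ¬M = F ↓ T = F
¬R → (¬W ↓ ¬M) = T → F = F
¬R = ¬F = T
¬W = ¬T = F
¬W → R = F → F = T
¬R ∨ (¬W → R) = T ∨ T = T
(¬R → (¬W ↓ ¬M)) ↔ (¬R ∨ (¬W → R)) = F ↔ T = F
Thus S1 is false.

S2: In symbols: (R ↔ ¬(¬W ↑ M)) ⊕ ¬R

¬W = ¬T = F
¬W ↑ M = F ↑ F = T
¬(¬W ↑ M) = ¬T = F
R ↔ ¬(¬W ↑ M) = F ↔ F = T
¬R = ¬F = T
(R ↔ ¬(¬W ↑ M)) ⊕ ¬R = T ⊕ T = F
So S2 is false.

True statements: 0 (none).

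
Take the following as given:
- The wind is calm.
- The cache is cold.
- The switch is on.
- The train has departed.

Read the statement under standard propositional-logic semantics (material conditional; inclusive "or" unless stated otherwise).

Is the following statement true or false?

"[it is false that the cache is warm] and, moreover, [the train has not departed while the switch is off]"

Let V = "the cache is warm" (F), Q = "the train has departed" (T), M = "the switch is on" (T).
This is ~V & (~Q & ~M).

~V = ~F = T
~Q = ~T = F
~M = ~T = F
~Q & ~M = F & F = F
~V & (~Q & ~M) = T & F = F

False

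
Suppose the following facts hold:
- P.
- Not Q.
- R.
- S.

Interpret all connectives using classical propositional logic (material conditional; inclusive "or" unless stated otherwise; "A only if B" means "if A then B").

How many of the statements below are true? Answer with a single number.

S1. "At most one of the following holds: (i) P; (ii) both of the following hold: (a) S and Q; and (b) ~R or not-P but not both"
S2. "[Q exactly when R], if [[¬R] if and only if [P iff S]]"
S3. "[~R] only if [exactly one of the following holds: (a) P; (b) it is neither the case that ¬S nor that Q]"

S1: Formalization: P nand ((S & Q) & (~R xor ~P))

S & Q = T & F = F
~R = ~T = F
~P = ~T = F
~R xor ~P = F xor F = F
(S & Q) & (~R xor ~P) = F & F = F
P nand ((S & Q) & (~R xor ~P)) = T nand F = T
Hence S1 is true.

S2: In symbols: (~R <-> (P <-> S)) -> (Q <-> R)

~R = ~T = F
P <-> S = T <-> T = T
~R <-> (P <-> S) = F <-> T = F
Q <-> R = F <-> T = F
(~R <-> (P <-> S)) -> (Q <-> R) = F -> F = T
So S2 is true.

S3: In symbols: ~R -> (P xor (~S nor Q))

~R = ~T = F
~S = ~T = F
~S nor Q = F nor F = T
P xor (~S nor Q) = T xor T = F
~R -> (P xor (~S nor Q)) = F -> F = T
Hence S3 is true.

True statements: 3 (S1, S2, S3).

3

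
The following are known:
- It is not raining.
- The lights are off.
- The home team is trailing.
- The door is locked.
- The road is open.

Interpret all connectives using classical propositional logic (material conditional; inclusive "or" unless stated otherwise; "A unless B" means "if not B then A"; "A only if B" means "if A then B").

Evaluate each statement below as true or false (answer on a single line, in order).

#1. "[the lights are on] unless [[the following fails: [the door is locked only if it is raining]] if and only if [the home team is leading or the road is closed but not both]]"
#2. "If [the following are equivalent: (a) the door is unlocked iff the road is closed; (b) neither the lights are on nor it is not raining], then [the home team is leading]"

Let Q = "the lights are on" (F), S = "the door is locked" (T), P = "it is raining" (F), R = "the home team is leading" (F), U = "the road is closed" (F).

#1: Formalization: Q ∨ (¬(S → P) ↔ (R ⊕ U))

S → P = T → F = F
¬(S → P) = ¬F = T
R ⊕ U = F ⊕ F = F
¬(S → P) ↔ (R ⊕ U) = T ↔ F = F
Q ∨ (¬(S → P) ↔ (R ⊕ U)) = F ∨ F = F
Thus #1 is false.

#2: Formalization: ((¬S ↔ U) ↔ (Q ↓ ¬P)) → R

¬S = ¬T = F
¬S ↔ U = F ↔ F = T
¬P = ¬F = T
Q ↓ ¬P = F ↓ T = F
(¬S ↔ U) ↔ (Q ↓ ¬P) = T ↔ F = F
((¬S ↔ U) ↔ (Q ↓ ¬P)) → R = F → F = T
Hence #2 is true.

#1 false; #2 true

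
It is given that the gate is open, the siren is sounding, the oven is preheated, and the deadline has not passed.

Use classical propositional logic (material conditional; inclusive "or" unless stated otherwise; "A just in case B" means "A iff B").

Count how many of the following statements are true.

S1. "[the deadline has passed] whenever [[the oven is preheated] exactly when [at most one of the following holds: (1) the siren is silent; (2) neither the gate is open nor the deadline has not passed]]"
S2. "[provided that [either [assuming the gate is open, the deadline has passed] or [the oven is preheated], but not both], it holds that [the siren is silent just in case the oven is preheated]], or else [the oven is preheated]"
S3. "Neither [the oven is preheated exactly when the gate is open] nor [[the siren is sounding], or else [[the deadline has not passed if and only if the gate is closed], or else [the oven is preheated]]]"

1

Let R = "the oven is preheated" (T), V = "the siren is sounding" (T), L = "the gate is open" (T), D = "the deadline has passed" (F).

S1: Parsed as (R ↔ (¬V ↑ (L ↓ ¬D))) → D

¬V = ¬T = F
¬D = ¬F = T
L ↓ ¬D = T ↓ T = F
¬V ↑ (L ↓ ¬D) = F ↑ F = T
R ↔ (¬V ↑ (L ↓ ¬D)) = T ↔ T = T
(R ↔ (¬V ↑ (L ↓ ¬D))) → D = T → F = F
Thus S1 is false.

S2: In symbols: (((L → D) ⊕ R) → (¬V ↔ R)) ∨ R

L → D = T → F = F
(L → D) ⊕ R = F ⊕ T = T
¬V = ¬T = F
¬V ↔ R = F ↔ T = F
((L → D) ⊕ R) → (¬V ↔ R) = T → F = F
(((L → D) ⊕ R) → (¬V ↔ R)) ∨ R = F ∨ T = T
Thus S2 is true.

S3: In symbols: (R ↔ L) ↓ (V ∨ ((¬D ↔ ¬L) ∨ R))

R ↔ L = T ↔ T = T
¬D = ¬F = T
¬L = ¬T = F
¬D ↔ ¬L = T ↔ F = F
(¬D ↔ ¬L) ∨ R = F ∨ T = T
V ∨ ((¬D ↔ ¬L) ∨ R) = T ∨ T = T
(R ↔ L) ↓ (V ∨ ((¬D ↔ ¬L) ∨ R)) = T ↓ T = F
Hence S3 is false.

True statements: 1 (S2).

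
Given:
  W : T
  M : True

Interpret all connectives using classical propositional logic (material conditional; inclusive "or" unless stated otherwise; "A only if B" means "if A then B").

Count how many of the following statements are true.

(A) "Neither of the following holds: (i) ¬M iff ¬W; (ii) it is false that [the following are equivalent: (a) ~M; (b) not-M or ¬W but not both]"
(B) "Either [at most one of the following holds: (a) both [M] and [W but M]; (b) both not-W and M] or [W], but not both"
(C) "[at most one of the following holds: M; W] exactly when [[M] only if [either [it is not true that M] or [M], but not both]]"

0

(A): In symbols: (¬M ↔ ¬W) ↓ ¬(¬M ↔ (¬M ⊕ ¬W))

¬M = ¬T = F
¬W = ¬T = F
¬M ↔ ¬W = F ↔ F = T
¬M = ¬T = F
¬M = ¬T = F
¬W = ¬T = F
¬M ⊕ ¬W = F ⊕ F = F
¬M ↔ (¬M ⊕ ¬W) = F ↔ F = T
¬(¬M ↔ (¬M ⊕ ¬W)) = ¬T = F
(¬M ↔ ¬W) ↓ ¬(¬M ↔ (¬M ⊕ ¬W)) = T ↓ F = F
So (A) is false.

(B): This is ((M ∧ (W ∧ M)) ↑ (¬W ∧ M)) ⊕ W.

W ∧ M = T ∧ T = T
M ∧ (W ∧ M) = T ∧ T = T
¬W = ¬T = F
¬W ∧ M = F ∧ T = F
(M ∧ (W ∧ M)) ↑ (¬W ∧ M) = T ↑ F = T
((M ∧ (W ∧ M)) ↑ (¬W ∧ M)) ⊕ W = T ⊕ T = F
Thus (B) is false.

(C): This is (M ↑ W) ↔ (M → (¬M ⊕ M)).

M ↑ W = T ↑ T = F
¬M = ¬T = F
¬M ⊕ M = F ⊕ T = T
M → (¬M ⊕ M) = T → T = T
(M ↑ W) ↔ (M → (¬M ⊕ M)) = F ↔ T = F
So (C) is false.

True statements: 0 (none).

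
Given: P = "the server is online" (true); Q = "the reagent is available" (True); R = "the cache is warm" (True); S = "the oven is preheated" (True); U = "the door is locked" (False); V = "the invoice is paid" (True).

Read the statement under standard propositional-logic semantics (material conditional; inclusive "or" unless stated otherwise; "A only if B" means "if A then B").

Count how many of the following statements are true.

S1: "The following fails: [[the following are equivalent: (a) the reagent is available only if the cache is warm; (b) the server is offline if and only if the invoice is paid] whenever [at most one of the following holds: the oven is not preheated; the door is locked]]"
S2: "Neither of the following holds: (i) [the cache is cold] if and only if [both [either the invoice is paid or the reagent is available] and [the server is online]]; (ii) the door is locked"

2

S1: Formalization: ~((~S nand U) -> ((Q -> R) <-> (~P <-> V)))

~S = ~T = F
~S nand U = F nand F = T
Q -> R = T -> T = T
~P = ~T = F
~P <-> V = F <-> T = F
(Q -> R) <-> (~P <-> V) = T <-> F = F
(~S nand U) -> ((Q -> R) <-> (~P <-> V)) = T -> F = F
~((~S nand U) -> ((Q -> R) <-> (~P <-> V))) = ~F = T
Thus S1 is true.

S2: Formalization: (~R <-> ((V | Q) & P)) nor U

~R = ~T = F
V | Q = T | T = T
(V | Q) & P = T & T = T
~R <-> ((V | Q) & P) = F <-> T = F
(~R <-> ((V | Q) & P)) nor U = F nor F = T
So S2 is true.

Count: 2.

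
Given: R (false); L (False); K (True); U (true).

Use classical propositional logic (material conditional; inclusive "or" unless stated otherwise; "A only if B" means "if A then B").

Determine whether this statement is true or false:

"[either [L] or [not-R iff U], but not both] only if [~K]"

False.

This is (L xor (not R iff U)) -> not K.

not R = not False = True
not R iff U = True iff True = True
L xor (not R iff U) = False xor True = True
not K = not True = False
(L xor (not R iff U)) -> not K = True -> False = False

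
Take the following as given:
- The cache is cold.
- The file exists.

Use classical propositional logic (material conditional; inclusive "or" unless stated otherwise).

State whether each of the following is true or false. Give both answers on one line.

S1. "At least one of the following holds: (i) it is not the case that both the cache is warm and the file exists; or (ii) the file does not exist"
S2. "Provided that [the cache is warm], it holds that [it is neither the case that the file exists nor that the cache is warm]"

Let D = "the cache is warm" (False), G = "the file exists" (True).

S1: This is (D nand G) or not G.

D nand G = False nand True = True
not G = not True = False
(D nand G) or not G = True or False = True
Thus S1 is true.

S2: Formalization: D -> (G nor D)

G nor D = True nor False = False
D -> (G nor D) = False -> False = True
Hence S2 is true.

S1 True; S2 True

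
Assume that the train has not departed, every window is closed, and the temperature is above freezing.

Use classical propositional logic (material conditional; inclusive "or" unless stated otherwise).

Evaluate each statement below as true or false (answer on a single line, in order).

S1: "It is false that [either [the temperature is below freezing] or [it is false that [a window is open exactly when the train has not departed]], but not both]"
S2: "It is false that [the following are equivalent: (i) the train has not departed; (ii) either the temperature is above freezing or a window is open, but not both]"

Let R = "the temperature is below freezing" (F), Q = "a window is open" (F), P = "the train has departed" (F).

S1: Formalization: ~(R xor ~(Q <-> ~P))

~P = ~F = T
Q <-> ~P = F <-> T = F
~(Q <-> ~P) = ~F = T
R xor ~(Q <-> ~P) = F xor T = T
~(R xor ~(Q <-> ~P)) = ~T = F
Hence S1 is false.

S2: Formalization: ~(~P <-> (~R xor Q))

~P = ~F = T
~R = ~F = T
~R xor Q = T xor F = T
~P <-> (~R xor Q) = T <-> T = T
~(~P <-> (~R xor Q)) = ~T = F
Hence S2 is false.

S1 F / S2 F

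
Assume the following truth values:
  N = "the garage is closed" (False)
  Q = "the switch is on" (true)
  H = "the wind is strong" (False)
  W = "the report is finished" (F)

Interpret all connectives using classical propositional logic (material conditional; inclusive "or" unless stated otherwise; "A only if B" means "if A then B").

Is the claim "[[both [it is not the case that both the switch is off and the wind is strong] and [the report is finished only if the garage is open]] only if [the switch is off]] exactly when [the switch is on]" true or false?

The statement is false.

Values: Q=T, H=F, W=F, N=F.
Formalization: (((¬Q ↑ H) ∧ (W → ¬N)) → ¬Q) ↔ Q

¬Q = ¬T = F
¬Q ↑ H = F ↑ F = T
¬N = ¬F = T
W → ¬N = F → T = T
(¬Q ↑ H) ∧ (W → ¬N) = T ∧ T = T
¬Q = ¬T = F
((¬Q ↑ H) ∧ (W → ¬N)) → ¬Q = T → F = F
(((¬Q ↑ H) ∧ (W → ¬N)) → ¬Q) ↔ Q = F ↔ T = F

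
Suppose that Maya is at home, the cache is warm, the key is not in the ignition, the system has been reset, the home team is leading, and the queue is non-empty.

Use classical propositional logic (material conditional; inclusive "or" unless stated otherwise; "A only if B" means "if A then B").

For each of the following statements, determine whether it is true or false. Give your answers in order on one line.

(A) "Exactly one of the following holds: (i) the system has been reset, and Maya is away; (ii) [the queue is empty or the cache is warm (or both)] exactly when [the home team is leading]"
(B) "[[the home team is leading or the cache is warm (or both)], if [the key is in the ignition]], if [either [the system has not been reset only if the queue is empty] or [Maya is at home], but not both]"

(A) T; (B) T

Let M = "the system has been reset" (T), D = "Maya is at home" (T), G = "the queue is empty" (F), R = "the cache is warm" (T), N = "the home team is leading" (T), V = "the key is in the ignition" (F).

(A): In symbols: (M & ~D) xor ((G | R) <-> N)

~D = ~T = F
M & ~D = T & F = F
G | R = F | T = T
(G | R) <-> N = T <-> T = T
(M & ~D) xor ((G | R) <-> N) = F xor T = T
Hence (A) is true.

(B): In symbols: ((~M -> G) xor D) -> (V -> (N | R))

~M = ~T = F
~M -> G = F -> F = T
(~M -> G) xor D = T xor T = F
N | R = T | T = T
V -> (N | R) = F -> T = T
((~M -> G) xor D) -> (V -> (N | R)) = F -> T = T
Thus (B) is true.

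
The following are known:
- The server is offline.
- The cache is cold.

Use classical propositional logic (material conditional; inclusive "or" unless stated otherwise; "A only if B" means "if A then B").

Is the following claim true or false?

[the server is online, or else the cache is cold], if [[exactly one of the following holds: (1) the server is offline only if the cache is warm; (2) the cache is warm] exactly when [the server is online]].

true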